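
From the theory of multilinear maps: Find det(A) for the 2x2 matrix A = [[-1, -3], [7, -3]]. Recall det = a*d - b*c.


For a 2x2 matrix [[a, b], [c, d]], det = a*d - b*c.
a = -1, b = -3, c = 7, d = -3
a*d = -1 * -3 = 3
b*c = -3 * 7 = -21
det = 3 - -21 = 24

24


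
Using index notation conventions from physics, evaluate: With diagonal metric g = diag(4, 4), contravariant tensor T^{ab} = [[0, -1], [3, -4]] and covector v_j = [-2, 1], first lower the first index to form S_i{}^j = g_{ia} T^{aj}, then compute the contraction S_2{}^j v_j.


Step 1: lower the first index. For a diagonal metric, g_{ia} T^{aj} = g_{ii} T^{ij} (no sum on i).
g_{22} = 4
S_2{}^1 = 4 * T^{21} = 4 * 3 = 12
S_2{}^2 = 4 * T^{22} = 4 * -4 = -16
Step 2: contract S_2{}^j with v_j.
S_2{}^1 * v_1 = 12 * -2 = -24
S_2{}^2 * v_2 = -16 * 1 = -16
Result = -24 + -16 = -40

-40


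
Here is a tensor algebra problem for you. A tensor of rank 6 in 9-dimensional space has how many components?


The number of components of a rank-r tensor in d dimensions is d^r.
Here d = 9 and r = 6.
9^6 = 531441

531441


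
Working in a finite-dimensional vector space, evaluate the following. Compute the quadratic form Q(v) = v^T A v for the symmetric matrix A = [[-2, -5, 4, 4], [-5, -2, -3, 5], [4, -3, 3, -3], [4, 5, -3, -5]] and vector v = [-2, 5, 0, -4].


First compute Av:
(Av)_1 = -2*-2 + -5*5 + 4*0 + 4*-4 = -37
(Av)_2 = -5*-2 + -2*5 + -3*0 + 5*-4 = -20
(Av)_3 = 4*-2 + -3*5 + 3*0 + -3*-4 = -11
(Av)_4 = 4*-2 + 5*5 + -3*0 + -5*-4 = 37
Av = [-37, -20, -11, 37]
Then v^T (Av) = -2*-37 + 5*-20 + 0*-11 + -4*37
= 74 + -100 + 0 + -148 = -174

-174


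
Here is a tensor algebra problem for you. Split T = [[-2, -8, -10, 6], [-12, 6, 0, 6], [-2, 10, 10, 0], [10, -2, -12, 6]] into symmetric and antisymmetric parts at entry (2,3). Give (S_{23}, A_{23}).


T_{23} = 0
T_{32} = 10
S_{23} = (0 + 10)/2 = 10/2 = 5
A_{23} = (0 - 10)/2 = -10/2 = -5
Check: S + A = 5 + -5 = 0 = T_{23}.

(5, -5)


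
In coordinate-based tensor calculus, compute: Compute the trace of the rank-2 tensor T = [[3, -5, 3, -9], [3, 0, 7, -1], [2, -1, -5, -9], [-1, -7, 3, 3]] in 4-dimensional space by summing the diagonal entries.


The contraction (trace) of a rank-2 tensor is the sum of its diagonal elements.
Diagonal entries: A[1,1] = 3, A[2,2] = 0, A[3,3] = -5, A[4,4] = 3
Tr(A) = 3 + 0 + -5 + 3 = 1

1


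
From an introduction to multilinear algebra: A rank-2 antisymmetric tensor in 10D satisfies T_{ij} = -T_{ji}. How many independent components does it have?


An antisymmetric rank-2 tensor satisfies A_{ij} = -A_{ji}, so diagonal entries are zero.
The independent components are the upper-triangular entries: C(n, 2) = n(n-1)/2.
n = 10
C(10, 2) = 10 * 9 / 2 = 90 / 2 = 45

45


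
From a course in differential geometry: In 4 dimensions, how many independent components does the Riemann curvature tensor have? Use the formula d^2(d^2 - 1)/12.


The Riemann tensor in d dimensions has d^2(d^2 - 1)/12 independent components.
d = 4, so d^2 = 16
d^2 - 1 = 15
d^2(d^2 - 1) = 16 * 15 = 240
Divide by 12: 240 / 12 = 20

20


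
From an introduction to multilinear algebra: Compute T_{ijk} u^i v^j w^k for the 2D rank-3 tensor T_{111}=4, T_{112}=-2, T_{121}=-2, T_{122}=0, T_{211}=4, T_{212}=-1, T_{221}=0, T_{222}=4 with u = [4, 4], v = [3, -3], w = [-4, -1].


S = sum over i,j,k of T_{ijk} u_i v_j w_k. Expanding all 8 terms:
T_{111}*u_1*v_1*w_1 = 4*4*3*-4 = -192  (running total: -192)
T_{112}*u_1*v_1*w_2 = -2*4*3*-1 = 24  (running total: -168)
T_{121}*u_1*v_2*w_1 = -2*4*-3*-4 = -96  (running total: -264)
T_{122}*u_1*v_2*w_2 = 0*4*-3*-1 = 0  (running total: -264)
T_{211}*u_2*v_1*w_1 = 4*4*3*-4 = -192  (running total: -456)
T_{212}*u_2*v_1*w_2 = -1*4*3*-1 = 12  (running total: -444)
T_{221}*u_2*v_2*w_1 = 0*4*-3*-4 = 0  (running total: -444)
T_{222}*u_2*v_2*w_2 = 4*4*-3*-1 = 48  (running total: -396)
S = -396

-396


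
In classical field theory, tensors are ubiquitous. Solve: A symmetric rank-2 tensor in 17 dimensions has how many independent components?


A symmetric rank-2 tensor in d dimensions has d(d+1)/2 independent components.
d = 17
d(d+1)/2 = 17 * 18 / 2 = 306 / 2 = 153

153


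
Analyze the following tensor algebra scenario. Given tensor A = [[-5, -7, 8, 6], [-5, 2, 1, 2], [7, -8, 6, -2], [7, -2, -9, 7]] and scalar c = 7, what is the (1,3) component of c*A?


Scalar multiplication: (cA)_{ij} = c * A_{ij}.
c = 7
A_{13} = 8
(cA)_{13} = 7 * 8 = 56

56


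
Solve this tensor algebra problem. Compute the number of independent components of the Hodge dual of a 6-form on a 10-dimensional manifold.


The Hodge dual of a p-form on an n-dimensional manifold is an (n-p)-form.
n = 10, p = 6, so dual degree = 10 - 6 = 4
The number of components is C(n, n-p) = C(10, 4) = 210

210


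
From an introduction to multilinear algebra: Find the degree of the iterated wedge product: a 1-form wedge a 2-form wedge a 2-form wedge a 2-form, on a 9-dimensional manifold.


The degree of a wedge product is the sum of the degrees of the individual forms.
Degrees: 1, 2, 2, 2
Total degree = 1 + 2 + 2 + 2 = 7

7


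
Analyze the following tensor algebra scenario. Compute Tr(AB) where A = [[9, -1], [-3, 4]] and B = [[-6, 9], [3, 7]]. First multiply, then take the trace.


Tr(AB) = sum_i (AB)_{ii} where (AB)_{ii} = sum_k A_{ik} B_{ki}.
(AB)_{11} = 9*-6 + -1*3 = -57
(AB)_{22} = -3*9 + 4*7 = 1
Tr(AB) = -57 + 1 = -56

-56


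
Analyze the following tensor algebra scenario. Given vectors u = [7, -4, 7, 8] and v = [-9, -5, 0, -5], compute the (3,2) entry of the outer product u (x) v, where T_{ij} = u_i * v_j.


The outer product entry T_{ij} = u_i * v_j.
We need i=3, j=2.
u_3 = 7, v_2 = -5
T_{3,2} = 7 * -5 = -35

-35


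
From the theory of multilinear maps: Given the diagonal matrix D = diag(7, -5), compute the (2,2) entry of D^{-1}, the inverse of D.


For a diagonal matrix, the inverse has entries (D^{-1})_{ii} = 1/d_{ii}.
The diagonal entries are: d_{11} = 7, d_{22} = -5
We need (D^{-1})_{22} = 1/d_{22} = 1/-5 = -1/5

-1/5


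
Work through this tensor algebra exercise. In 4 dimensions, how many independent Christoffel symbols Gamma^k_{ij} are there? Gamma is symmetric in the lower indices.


Christoffel symbols Gamma^k_{ij} are symmetric in i,j, so there are d * d(d+1)/2 independent symbols.
d = 4
d(d+1)/2 = 4 * 5 / 2 = 10
Total = 4 * 10 = 40

40


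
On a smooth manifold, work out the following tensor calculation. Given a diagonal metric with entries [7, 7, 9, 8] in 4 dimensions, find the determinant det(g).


For a diagonal metric, the determinant is the product of diagonal entries.
Diagonal entries: 7, 7, 9, 8
det(g) = 7 * 7 * 9 * 8 = 3528

3528


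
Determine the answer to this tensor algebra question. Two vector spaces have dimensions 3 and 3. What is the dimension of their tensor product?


The dimension of a tensor product is the product of dimensions.
dim(V) = 3, dim(W) = 3
dim(V (x) W) = 3 * 3 = 9

9


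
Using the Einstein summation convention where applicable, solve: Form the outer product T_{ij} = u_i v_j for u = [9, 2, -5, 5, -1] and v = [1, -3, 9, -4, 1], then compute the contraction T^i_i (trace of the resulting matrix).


The outer product gives T_{ij} = u_i v_j.
The trace (contraction) is Tr(T) = sum_i T_{ii} = sum_i u_i v_i.
Diagonal entries:
T_{11} = u_1 * v_1 = 9 * 1 = 9
T_{22} = u_2 * v_2 = 2 * -3 = -6
T_{33} = u_3 * v_3 = -5 * 9 = -45
T_{44} = u_4 * v_4 = 5 * -4 = -20
T_{55} = u_5 * v_5 = -1 * 1 = -1
Tr(T) = 9 + -6 + -45 + -20 + -1 = -63

-63


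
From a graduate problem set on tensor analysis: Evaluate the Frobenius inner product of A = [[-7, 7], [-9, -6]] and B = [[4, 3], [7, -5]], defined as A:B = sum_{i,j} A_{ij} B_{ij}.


A:B = sum over all i,j of A_{ij} * B_{ij}.
Row 1: -7*4=-28, 7*3=21 => row sum = -7
Row 2: -9*7=-63, -6*-5=30 => row sum = -33
Total = -7 + -33 = -40

-40


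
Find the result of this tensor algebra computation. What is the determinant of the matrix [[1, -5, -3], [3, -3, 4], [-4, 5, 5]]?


Expanding along the first row, det(A) = a11*M_11 - a12*M_12 + a13*M_13, where M_1j is the (1,j) minor.
Minor M_11 = -3*5 - 4*5 = -35
Minor M_12 = 3*5 - 4*-4 = 31
Minor M_13 = 3*5 - -3*-4 = 3
det = 1*(-35) - -5*(31) + -3*(3)
    = -35 - -155 + -9
    = 111

111


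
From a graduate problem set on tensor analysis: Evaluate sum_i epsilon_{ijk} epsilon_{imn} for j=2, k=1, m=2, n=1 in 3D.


Using the identity: epsilon_{ijk} epsilon_{imn} = delta_{jm} delta_{kn} - delta_{jn} delta_{km}.
delta_{22} = 1
delta_{11} = 1
delta_{21} = 0
delta_{12} = 0
Result = 1 * 1 - 0 * 0 = 1 - 0 = 1

1


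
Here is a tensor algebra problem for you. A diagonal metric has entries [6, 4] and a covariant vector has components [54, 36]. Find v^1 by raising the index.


To raise an index with a diagonal metric: v^i = v_i / g_{ii}.
For index 1: v_1 = 54, g_{11} = 6
v^1 = 54 / 6 = 9

9


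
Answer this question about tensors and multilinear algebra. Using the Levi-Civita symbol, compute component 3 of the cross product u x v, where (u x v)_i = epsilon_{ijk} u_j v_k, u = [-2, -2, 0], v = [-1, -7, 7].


(u x v)_3 = sum_{j,k} epsilon_{3jk} u_j v_k. Only permutations of (1,2,3) contribute; the two non-zero terms are:
eps_{312} u_1 v_2 = 1 * -2 * -7 = 14
eps_{321} u_2 v_1 = -1 * -2 * -1 = -2
(u x v)_3 = 12

12


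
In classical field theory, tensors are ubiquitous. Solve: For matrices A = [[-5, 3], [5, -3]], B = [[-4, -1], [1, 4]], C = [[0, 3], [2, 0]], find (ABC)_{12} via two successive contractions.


(ABC)_{12} = sum_m (AB)_{1m} C_{m2}. First compute row 1 of AB.
(AB)_{11} = -5*-4 + 3*1 = 23
(AB)_{12} = -5*-1 + 3*4 = 17
Now contract with column 2 of C:
(AB)_{11} * C_{12} = 23 * 3 = 69
(AB)_{12} * C_{22} = 17 * 0 = 0
(ABC)_{12} = 69 + 0 = 69

69


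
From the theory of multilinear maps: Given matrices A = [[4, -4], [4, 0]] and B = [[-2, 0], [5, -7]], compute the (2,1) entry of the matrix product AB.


(AB)_{ij} = sum_k A_{ik} B_{kj}.
For i=2, j=1:
A_{21} * B_{11} = 4 * -2 = -8
A_{22} * B_{21} = 0 * 5 = 0
Sum = -8 + 0 = -8

-8


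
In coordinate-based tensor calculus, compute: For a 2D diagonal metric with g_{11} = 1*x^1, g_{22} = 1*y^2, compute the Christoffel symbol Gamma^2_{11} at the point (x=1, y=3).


For a diagonal metric, Gamma^k_{ij} = (1/2) g^{kk} (dg_{ik}/dx_j + dg_{jk}/dx_i - dg_{ij}/dx_k).
The metric is diagonal, so g_{ab} = 0 for a != b.
At the given point: g_{11} = 1, g_{22} = 9
g^{22} = 1/9
dg_{12}/dx_1 = 0 (off-diagonal)
dg_{12}/dx_1 = 0 (off-diagonal)
dg_{11}/dx_2 = dg_{11}/dx_2 = 0
Numerator = 0 + 0 - 0 = 0
Gamma^2_{11} = 0 / (2 * 9) = 0

0


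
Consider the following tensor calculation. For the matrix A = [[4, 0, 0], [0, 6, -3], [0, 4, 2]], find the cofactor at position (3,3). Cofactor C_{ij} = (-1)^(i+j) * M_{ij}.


To find cofactor C_{33}, delete row 3 and column 3.
The resulting 2x2 submatrix is: [[4, 0], [0, 6]]
Minor M_{33} = 4*6 - 0*0
  = 24 - 0 = 24
Sign = (-1)^(3+3) = (-1)^6 = 1
Cofactor C_{33} = 1 * 24 = 24

24


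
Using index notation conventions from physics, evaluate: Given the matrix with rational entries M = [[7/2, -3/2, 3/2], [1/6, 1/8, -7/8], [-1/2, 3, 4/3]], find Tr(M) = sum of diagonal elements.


The trace is the sum of diagonal entries.
Diagonal: M[1,1] = 7/2, M[2,2] = 1/8, M[3,3] = 4/3
Tr(M) = 7/2 + 1/8 + 4/3
Computing step by step:
After adding M[1,1]: 7/2
After adding M[2,2]: 29/8
After adding M[3,3]: 119/24
Tr(M) = 119/24

119/24


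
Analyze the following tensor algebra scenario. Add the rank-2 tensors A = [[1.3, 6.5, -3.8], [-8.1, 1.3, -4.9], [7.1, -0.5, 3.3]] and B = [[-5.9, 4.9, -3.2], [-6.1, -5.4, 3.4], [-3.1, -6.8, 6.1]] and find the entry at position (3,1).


Tensor addition is component-wise: (A + B)_{ij} = A_{ij} + B_{ij}.
A_{31} = 7.1
B_{31} = -3.1
(A + B)_{31} = 7.1 + -3.1 = 4

4


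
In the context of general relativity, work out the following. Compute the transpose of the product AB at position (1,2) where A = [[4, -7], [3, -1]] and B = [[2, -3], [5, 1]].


(AB)^T_{ij} = (AB)_{ji} = sum_k A_{jk} B_{ki}.
For i=1, j=2 we need (AB)_{21}:
A_{21} * B_{11} = 3 * 2 = 6
A_{22} * B_{21} = -1 * 5 = -5
Sum = 6 + -5 = 1

1


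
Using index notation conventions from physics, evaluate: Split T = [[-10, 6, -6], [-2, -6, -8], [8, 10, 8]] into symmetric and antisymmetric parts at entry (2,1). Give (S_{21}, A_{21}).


T_{21} = -2
T_{12} = 6
S_{21} = (-2 + 6)/2 = 4/2 = 2
A_{21} = (-2 - 6)/2 = -8/2 = -4
Check: S + A = 2 + -4 = -2 = T_{21}.

(2, -4)


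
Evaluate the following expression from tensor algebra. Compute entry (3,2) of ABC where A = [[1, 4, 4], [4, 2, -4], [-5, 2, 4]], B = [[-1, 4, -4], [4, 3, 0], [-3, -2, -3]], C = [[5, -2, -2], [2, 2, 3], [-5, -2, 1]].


(ABC)_{32} = sum_m (AB)_{3m} C_{m2}. First compute row 3 of AB.
(AB)_{31} = -5*-1 + 2*4 + 4*-3 = 1
(AB)_{32} = -5*4 + 2*3 + 4*-2 = -22
(AB)_{33} = -5*-4 + 2*0 + 4*-3 = 8
Now contract with column 2 of C:
(AB)_{31} * C_{12} = 1 * -2 = -2
(AB)_{32} * C_{22} = -22 * 2 = -44
(AB)_{33} * C_{32} = 8 * -2 = -16
(ABC)_{32} = -2 + -44 + -16 = -62

-62


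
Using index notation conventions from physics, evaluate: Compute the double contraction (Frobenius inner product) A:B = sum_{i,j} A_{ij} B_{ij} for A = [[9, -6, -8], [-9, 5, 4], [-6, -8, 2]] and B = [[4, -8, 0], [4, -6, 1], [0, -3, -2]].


A:B = sum over all i,j of A_{ij} * B_{ij}.
Row 1: 9*4=36, -6*-8=48, -8*0=0 => row sum = 84
Row 2: -9*4=-36, 5*-6=-30, 4*1=4 => row sum = -62
Row 3: -6*0=0, -8*-3=24, 2*-2=-4 => row sum = 20
Total = 84 + -62 + 20 = 42

42


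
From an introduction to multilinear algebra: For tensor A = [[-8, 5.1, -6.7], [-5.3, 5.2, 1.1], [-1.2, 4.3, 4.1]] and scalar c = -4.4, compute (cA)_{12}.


Scalar multiplication: (cA)_{ij} = c * A_{ij}.
c = -4.4
A_{12} = 5.1
(cA)_{12} = -4.4 * 5.1 = -22.44

-22.44


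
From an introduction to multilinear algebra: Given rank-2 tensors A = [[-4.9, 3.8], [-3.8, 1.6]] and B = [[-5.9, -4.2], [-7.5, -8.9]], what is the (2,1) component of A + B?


Tensor addition is component-wise: (A + B)_{ij} = A_{ij} + B_{ij}.
A_{21} = -3.8
B_{21} = -7.5
(A + B)_{21} = -3.8 + -7.5 = -11.3

-11.3


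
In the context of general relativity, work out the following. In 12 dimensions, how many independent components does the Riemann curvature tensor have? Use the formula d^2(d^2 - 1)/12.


The Riemann tensor in d dimensions has d^2(d^2 - 1)/12 independent components.
d = 12, so d^2 = 144
d^2 - 1 = 143
d^2(d^2 - 1) = 144 * 143 = 20592
Divide by 12: 20592 / 12 = 1716

1716


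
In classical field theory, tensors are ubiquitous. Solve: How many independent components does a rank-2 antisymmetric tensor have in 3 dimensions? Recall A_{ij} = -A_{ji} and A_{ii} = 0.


An antisymmetric rank-2 tensor satisfies A_{ij} = -A_{ji}, so diagonal entries are zero.
The independent components are the upper-triangular entries: C(n, 2) = n(n-1)/2.
n = 3
C(3, 2) = 3 * 2 / 2 = 6 / 2 = 3

3


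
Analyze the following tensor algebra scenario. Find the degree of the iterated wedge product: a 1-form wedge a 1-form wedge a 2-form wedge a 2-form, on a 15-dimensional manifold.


The degree of a wedge product is the sum of the degrees of the individual forms.
Degrees: 1, 1, 2, 2
Total degree = 1 + 1 + 2 + 2 = 6

6


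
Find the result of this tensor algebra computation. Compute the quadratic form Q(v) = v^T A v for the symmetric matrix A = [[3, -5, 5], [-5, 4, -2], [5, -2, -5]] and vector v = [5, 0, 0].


First compute Av:
(Av)_1 = 3*5 + -5*0 + 5*0 = 15
(Av)_2 = -5*5 + 4*0 + -2*0 = -25
(Av)_3 = 5*5 + -2*0 + -5*0 = 25
Av = [15, -25, 25]
Then v^T (Av) = 5*15 + 0*-25 + 0*25
= 75 + 0 + 0 = 75

75


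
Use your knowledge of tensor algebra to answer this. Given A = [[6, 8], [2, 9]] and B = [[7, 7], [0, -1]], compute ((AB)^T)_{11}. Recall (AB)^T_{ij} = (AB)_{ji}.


(AB)^T_{ij} = (AB)_{ji} = sum_k A_{jk} B_{ki}.
For i=1, j=1 we need (AB)_{11}:
A_{11} * B_{11} = 6 * 7 = 42
A_{12} * B_{21} = 8 * 0 = 0
Sum = 42 + 0 = 42

42


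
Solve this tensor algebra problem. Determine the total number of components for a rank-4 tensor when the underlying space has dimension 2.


The number of components of a rank-r tensor in d dimensions is d^r.
Here d = 2 and r = 4.
2^4 = 16

16


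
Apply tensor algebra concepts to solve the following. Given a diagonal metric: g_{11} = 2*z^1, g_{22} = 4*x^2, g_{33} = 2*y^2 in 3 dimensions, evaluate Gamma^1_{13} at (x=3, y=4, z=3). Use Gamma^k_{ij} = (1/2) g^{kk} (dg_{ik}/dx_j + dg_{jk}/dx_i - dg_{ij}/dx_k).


For a diagonal metric, Gamma^k_{ij} = (1/2) g^{kk} (dg_{ik}/dx_j + dg_{jk}/dx_i - dg_{ij}/dx_k).
The metric is diagonal, so g_{ab} = 0 for a != b.
At the given point: g_{11} = 6, g_{22} = 36, g_{33} = 32
g^{11} = 1/6
dg_{11}/dx_3 = dg_{11}/dx_3 = 2
dg_{31}/dx_1 = 0 (off-diagonal)
dg_{13}/dx_1 = 0 (off-diagonal)
Numerator = 2 + 0 - 0 = 2
Gamma^1_{13} = 2 / (2 * 6) = 1/6

1/6


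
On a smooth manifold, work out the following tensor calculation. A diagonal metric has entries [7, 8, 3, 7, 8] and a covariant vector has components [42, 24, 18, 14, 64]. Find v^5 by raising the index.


To raise an index with a diagonal metric: v^i = v_i / g_{ii}.
For index 5: v_5 = 64, g_{55} = 8
v^5 = 64 / 8 = 8

8


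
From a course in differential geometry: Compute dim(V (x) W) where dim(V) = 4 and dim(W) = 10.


The dimension of a tensor product is the product of dimensions.
dim(V) = 4, dim(W) = 10
dim(V (x) W) = 4 * 10 = 40

40


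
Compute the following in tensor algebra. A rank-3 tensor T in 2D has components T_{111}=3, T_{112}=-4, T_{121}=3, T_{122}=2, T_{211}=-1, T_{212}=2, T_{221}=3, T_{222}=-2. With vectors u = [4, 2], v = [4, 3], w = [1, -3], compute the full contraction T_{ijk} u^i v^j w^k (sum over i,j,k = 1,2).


S = sum over i,j,k of T_{ijk} u_i v_j w_k. Expanding all 8 terms:
T_{111}*u_1*v_1*w_1 = 3*4*4*1 = 48  (running total: 48)
T_{112}*u_1*v_1*w_2 = -4*4*4*-3 = 192  (running total: 240)
T_{121}*u_1*v_2*w_1 = 3*4*3*1 = 36  (running total: 276)
T_{122}*u_1*v_2*w_2 = 2*4*3*-3 = -72  (running total: 204)
T_{211}*u_2*v_1*w_1 = -1*2*4*1 = -8  (running total: 196)
T_{212}*u_2*v_1*w_2 = 2*2*4*-3 = -48  (running total: 148)
T_{221}*u_2*v_2*w_1 = 3*2*3*1 = 18  (running total: 166)
T_{222}*u_2*v_2*w_2 = -2*2*3*-3 = 36  (running total: 202)
S = 202

202


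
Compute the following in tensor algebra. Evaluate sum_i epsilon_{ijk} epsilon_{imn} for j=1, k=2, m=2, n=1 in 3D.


Using the identity: epsilon_{ijk} epsilon_{imn} = delta_{jm} delta_{kn} - delta_{jn} delta_{km}.
delta_{12} = 0
delta_{21} = 0
delta_{11} = 1
delta_{22} = 1
Result = 0 * 0 - 1 * 1 = 0 - 1 = -1

-1


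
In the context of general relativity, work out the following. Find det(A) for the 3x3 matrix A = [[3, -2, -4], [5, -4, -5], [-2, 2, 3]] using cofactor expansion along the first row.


Expanding along the first row, det(A) = a11*M_11 - a12*M_12 + a13*M_13, where M_1j is the (1,j) minor.
Minor M_11 = -4*3 - -5*2 = -2
Minor M_12 = 5*3 - -5*-2 = 5
Minor M_13 = 5*2 - -4*-2 = 2
det = 3*(-2) - -2*(5) + -4*(2)
    = -6 - -10 + -8
    = -4

-4


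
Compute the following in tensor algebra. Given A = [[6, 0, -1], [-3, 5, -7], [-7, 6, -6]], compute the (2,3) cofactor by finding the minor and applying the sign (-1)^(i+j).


To find cofactor C_{23}, delete row 2 and column 3.
The resulting 2x2 submatrix is: [[6, 0], [-7, 6]]
Minor M_{23} = 6*6 - 0*-7
  = 36 - 0 = 36
Sign = (-1)^(2+3) = (-1)^5 = -1
Cofactor C_{23} = -1 * 36 = -36

-36


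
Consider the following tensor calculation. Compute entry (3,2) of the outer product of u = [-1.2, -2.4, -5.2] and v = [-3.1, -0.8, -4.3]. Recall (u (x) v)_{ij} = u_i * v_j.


The outer product entry T_{ij} = u_i * v_j.
We need i=3, j=2.
u_3 = -5.2, v_2 = -0.8
T_{3,2} = -5.2 * -0.8 = 4.16

4.16


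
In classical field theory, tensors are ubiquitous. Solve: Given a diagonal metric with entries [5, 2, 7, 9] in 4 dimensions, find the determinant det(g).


For a diagonal metric, the determinant is the product of diagonal entries.
Diagonal entries: 5, 2, 7, 9
det(g) = 5 * 2 * 7 * 9 = 630

630


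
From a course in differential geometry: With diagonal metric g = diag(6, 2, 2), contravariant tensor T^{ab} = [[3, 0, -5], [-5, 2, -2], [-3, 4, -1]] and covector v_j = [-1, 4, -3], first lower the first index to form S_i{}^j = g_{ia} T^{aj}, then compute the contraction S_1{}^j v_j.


Step 1: lower the first index. For a diagonal metric, g_{ia} T^{aj} = g_{ii} T^{ij} (no sum on i).
g_{11} = 6
S_1{}^1 = 6 * T^{11} = 6 * 3 = 18
S_1{}^2 = 6 * T^{12} = 6 * 0 = 0
S_1{}^3 = 6 * T^{13} = 6 * -5 = -30
Step 2: contract S_1{}^j with v_j.
S_1{}^1 * v_1 = 18 * -1 = -18
S_1{}^2 * v_2 = 0 * 4 = 0
S_1{}^3 * v_3 = -30 * -3 = 90
Result = -18 + 0 + 90 = 72

72


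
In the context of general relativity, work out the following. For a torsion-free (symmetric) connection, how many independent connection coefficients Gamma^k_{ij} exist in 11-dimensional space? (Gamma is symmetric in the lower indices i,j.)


Christoffel symbols Gamma^k_{ij} are symmetric in i,j, so there are d * d(d+1)/2 independent symbols.
d = 11
d(d+1)/2 = 11 * 12 / 2 = 66
Total = 11 * 66 = 726

726


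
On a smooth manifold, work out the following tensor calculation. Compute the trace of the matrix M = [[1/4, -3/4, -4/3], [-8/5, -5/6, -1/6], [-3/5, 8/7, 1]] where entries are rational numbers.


The trace is the sum of diagonal entries.
Diagonal: M[1,1] = 1/4, M[2,2] = -5/6, M[3,3] = 1
Tr(M) = 1/4 + -5/6 + 1
Computing step by step:
After adding M[1,1]: 1/4
After adding M[2,2]: -7/12
After adding M[3,3]: 5/12
Tr(M) = 5/12

5/12


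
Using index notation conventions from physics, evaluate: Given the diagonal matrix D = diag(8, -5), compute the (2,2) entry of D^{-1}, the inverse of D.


For a diagonal matrix, the inverse has entries (D^{-1})_{ii} = 1/d_{ii}.
The diagonal entries are: d_{11} = 8, d_{22} = -5
We need (D^{-1})_{22} = 1/d_{22} = 1/-5 = -1/5

-1/5


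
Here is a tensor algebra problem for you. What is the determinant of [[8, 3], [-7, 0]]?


For a 2x2 matrix [[a, b], [c, d]], det = a*d - b*c.
a = 8, b = 3, c = -7, d = 0
a*d = 8 * 0 = 0
b*c = 3 * -7 = -21
det = 0 - -21 = 21

21


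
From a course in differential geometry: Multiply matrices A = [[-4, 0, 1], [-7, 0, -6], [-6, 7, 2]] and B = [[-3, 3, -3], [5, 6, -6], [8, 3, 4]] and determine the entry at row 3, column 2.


(AB)_{ij} = sum_k A_{ik} B_{kj}.
For i=3, j=2:
A_{31} * B_{12} = -6 * 3 = -18
A_{32} * B_{22} = 7 * 6 = 42
A_{33} * B_{32} = 2 * 3 = 6
Sum = -18 + 42 + 6 = 30

30


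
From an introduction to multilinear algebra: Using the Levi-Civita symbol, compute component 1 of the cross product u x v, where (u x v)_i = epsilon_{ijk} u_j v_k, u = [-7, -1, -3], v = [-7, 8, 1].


(u x v)_1 = sum_{j,k} epsilon_{1jk} u_j v_k. Only permutations of (1,2,3) contribute; the two non-zero terms are:
eps_{123} u_2 v_3 = 1 * -1 * 1 = -1
eps_{132} u_3 v_2 = -1 * -3 * 8 = 24
(u x v)_1 = 23

23


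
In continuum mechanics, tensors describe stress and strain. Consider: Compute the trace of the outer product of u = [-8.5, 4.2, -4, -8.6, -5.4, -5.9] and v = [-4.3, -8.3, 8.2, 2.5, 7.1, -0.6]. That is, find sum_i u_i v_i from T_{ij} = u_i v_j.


The outer product gives T_{ij} = u_i v_j.
The trace (contraction) is Tr(T) = sum_i T_{ii} = sum_i u_i v_i.
Diagonal entries:
T_{11} = u_1 * v_1 = -8.5 * -4.3 = 36.55
T_{22} = u_2 * v_2 = 4.2 * -8.3 = -34.86
T_{33} = u_3 * v_3 = -4 * 8.2 = -32.8
T_{44} = u_4 * v_4 = -8.6 * 2.5 = -21.5
T_{55} = u_5 * v_5 = -5.4 * 7.1 = -38.34
T_{66} = u_6 * v_6 = -5.9 * -0.6 = 3.54
Tr(T) = 36.55 + -34.86 + -32.8 + -21.5 + -38.34 + 3.54 = -87.41

-87.41


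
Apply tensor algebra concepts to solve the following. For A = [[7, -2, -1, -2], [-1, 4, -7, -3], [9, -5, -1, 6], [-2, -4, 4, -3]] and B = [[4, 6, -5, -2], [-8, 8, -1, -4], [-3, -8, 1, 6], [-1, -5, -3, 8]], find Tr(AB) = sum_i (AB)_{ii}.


Tr(AB) = sum_i (AB)_{ii} where (AB)_{ii} = sum_k A_{ik} B_{ki}.
(AB)_{11} = 7*4 + -2*-8 + -1*-3 + -2*-1 = 49
(AB)_{22} = -1*6 + 4*8 + -7*-8 + -3*-5 = 97
(AB)_{33} = 9*-5 + -5*-1 + -1*1 + 6*-3 = -59
(AB)_{44} = -2*-2 + -4*-4 + 4*6 + -3*8 = 20
Tr(AB) = 49 + 97 + -59 + 20 = 107

107


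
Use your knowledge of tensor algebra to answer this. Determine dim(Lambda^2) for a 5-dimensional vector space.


The dimension of the space of p-forms on an n-dimensional space is C(n, p).
n = 5, p = 2
C(5, 2) = 5! / (2! * 3!) = 10

10


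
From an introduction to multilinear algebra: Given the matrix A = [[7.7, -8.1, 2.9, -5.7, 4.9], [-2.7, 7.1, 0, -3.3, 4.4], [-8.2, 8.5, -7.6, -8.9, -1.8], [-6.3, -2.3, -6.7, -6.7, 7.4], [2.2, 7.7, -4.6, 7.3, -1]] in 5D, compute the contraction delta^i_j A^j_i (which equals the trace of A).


The contraction (trace) of a rank-2 tensor is the sum of its diagonal elements.
Diagonal entries: A[1,1] = 7.7, A[2,2] = 7.1, A[3,3] = -7.6, A[4,4] = -6.7, A[5,5] = -1
Tr(A) = 7.7 + 7.1 + -7.6 + -6.7 + -1 = -0.5

-0.5


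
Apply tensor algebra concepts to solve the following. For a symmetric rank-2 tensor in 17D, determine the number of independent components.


A symmetric rank-2 tensor in d dimensions has d(d+1)/2 independent components.
d = 17
d(d+1)/2 = 17 * 18 / 2 = 306 / 2 = 153

153


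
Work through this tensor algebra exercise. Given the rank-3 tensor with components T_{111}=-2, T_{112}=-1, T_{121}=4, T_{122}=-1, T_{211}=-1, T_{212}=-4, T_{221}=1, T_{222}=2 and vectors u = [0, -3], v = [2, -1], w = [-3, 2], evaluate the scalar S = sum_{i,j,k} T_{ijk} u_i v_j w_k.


S = sum over i,j,k of T_{ijk} u_i v_j w_k. Expanding all 8 terms:
T_{111}*u_1*v_1*w_1 = -2*0*2*-3 = 0  (running total: 0)
T_{112}*u_1*v_1*w_2 = -1*0*2*2 = 0  (running total: 0)
T_{121}*u_1*v_2*w_1 = 4*0*-1*-3 = 0  (running total: 0)
T_{122}*u_1*v_2*w_2 = -1*0*-1*2 = 0  (running total: 0)
T_{211}*u_2*v_1*w_1 = -1*-3*2*-3 = -18  (running total: -18)
T_{212}*u_2*v_1*w_2 = -4*-3*2*2 = 48  (running total: 30)
T_{221}*u_2*v_2*w_1 = 1*-3*-1*-3 = -9  (running total: 21)
T_{222}*u_2*v_2*w_2 = 2*-3*-1*2 = 12  (running total: 33)
S = 33

33


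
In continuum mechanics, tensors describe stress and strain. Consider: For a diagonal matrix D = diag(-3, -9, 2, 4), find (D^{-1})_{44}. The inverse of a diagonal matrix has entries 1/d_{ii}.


For a diagonal matrix, the inverse has entries (D^{-1})_{ii} = 1/d_{ii}.
The diagonal entries are: d_{11} = -3, d_{22} = -9, d_{33} = 2, d_{44} = 4
We need (D^{-1})_{44} = 1/d_{44} = 1/4 = 1/4

1/4


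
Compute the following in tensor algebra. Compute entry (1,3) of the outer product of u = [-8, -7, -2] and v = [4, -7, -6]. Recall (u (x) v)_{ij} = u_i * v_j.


The outer product entry T_{ij} = u_i * v_j.
We need i=1, j=3.
u_1 = -8, v_3 = -6
T_{1,3} = -8 * -6 = 48

48


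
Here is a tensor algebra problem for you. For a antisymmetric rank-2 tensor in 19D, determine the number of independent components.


A antisymmetric rank-2 tensor in d dimensions has d(d-1)/2 independent components.
d = 19
d(d-1)/2 = 19 * 18 / 2 = 342 / 2 = 171

171


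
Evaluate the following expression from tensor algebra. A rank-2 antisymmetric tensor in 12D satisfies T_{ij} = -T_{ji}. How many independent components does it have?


An antisymmetric rank-2 tensor satisfies A_{ij} = -A_{ji}, so diagonal entries are zero.
The independent components are the upper-triangular entries: C(n, 2) = n(n-1)/2.
n = 12
C(12, 2) = 12 * 11 / 2 = 132 / 2 = 66

66


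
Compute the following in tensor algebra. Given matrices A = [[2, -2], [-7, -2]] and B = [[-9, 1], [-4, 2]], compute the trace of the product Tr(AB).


Tr(AB) = sum_i (AB)_{ii} where (AB)_{ii} = sum_k A_{ik} B_{ki}.
(AB)_{11} = 2*-9 + -2*-4 = -10
(AB)_{22} = -7*1 + -2*2 = -11
Tr(AB) = -10 + -11 = -21

-21


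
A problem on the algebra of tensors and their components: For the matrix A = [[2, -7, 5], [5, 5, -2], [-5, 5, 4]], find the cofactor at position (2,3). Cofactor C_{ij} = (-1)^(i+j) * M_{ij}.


To find cofactor C_{23}, delete row 2 and column 3.
The resulting 2x2 submatrix is: [[2, -7], [-5, 5]]
Minor M_{23} = 2*5 - -7*-5
  = 10 - 35 = -25
Sign = (-1)^(2+3) = (-1)^5 = -1
Cofactor C_{23} = -1 * -25 = 25

25


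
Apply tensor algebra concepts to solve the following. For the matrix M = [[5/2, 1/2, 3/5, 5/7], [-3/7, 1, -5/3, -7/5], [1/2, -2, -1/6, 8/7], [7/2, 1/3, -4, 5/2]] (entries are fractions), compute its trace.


The trace is the sum of diagonal entries.
Diagonal: M[1,1] = 5/2, M[2,2] = 1, M[3,3] = -1/6, M[4,4] = 5/2
Tr(M) = 5/2 + 1 + -1/6 + 5/2
Computing step by step:
After adding M[1,1]: 5/2
After adding M[2,2]: 7/2
After adding M[3,3]: 10/3
After adding M[4,4]: 35/6
Tr(M) = 35/6

35/6


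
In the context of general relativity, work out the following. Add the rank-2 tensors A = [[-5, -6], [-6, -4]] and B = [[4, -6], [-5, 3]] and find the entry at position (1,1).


Tensor addition is component-wise: (A + B)_{ij} = A_{ij} + B_{ij}.
A_{11} = -5
B_{11} = 4
(A + B)_{11} = -5 + 4 = -1

-1


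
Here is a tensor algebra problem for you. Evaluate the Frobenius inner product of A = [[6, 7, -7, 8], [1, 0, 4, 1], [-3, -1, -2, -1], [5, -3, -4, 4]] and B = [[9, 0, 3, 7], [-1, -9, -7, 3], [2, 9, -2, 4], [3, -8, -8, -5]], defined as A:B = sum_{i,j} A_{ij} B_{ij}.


A:B = sum over all i,j of A_{ij} * B_{ij}.
Row 1: 6*9=54, 7*0=0, -7*3=-21, 8*7=56 => row sum = 89
Row 2: 1*-1=-1, 0*-9=0, 4*-7=-28, 1*3=3 => row sum = -26
Row 3: -3*2=-6, -1*9=-9, -2*-2=4, -1*4=-4 => row sum = -15
Row 4: 5*3=15, -3*-8=24, -4*-8=32, 4*-5=-20 => row sum = 51
Total = 89 + -26 + -15 + 51 = 99

99


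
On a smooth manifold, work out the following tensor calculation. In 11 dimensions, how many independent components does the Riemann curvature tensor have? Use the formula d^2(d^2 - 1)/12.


The Riemann tensor in d dimensions has d^2(d^2 - 1)/12 independent components.
d = 11, so d^2 = 121
d^2 - 1 = 120
d^2(d^2 - 1) = 121 * 120 = 14520
Divide by 12: 14520 / 12 = 1210

1210


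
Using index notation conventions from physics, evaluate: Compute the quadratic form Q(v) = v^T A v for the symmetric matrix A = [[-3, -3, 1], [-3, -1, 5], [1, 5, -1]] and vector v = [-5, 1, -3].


First compute Av:
(Av)_1 = -3*-5 + -3*1 + 1*-3 = 9
(Av)_2 = -3*-5 + -1*1 + 5*-3 = -1
(Av)_3 = 1*-5 + 5*1 + -1*-3 = 3
Av = [9, -1, 3]
Then v^T (Av) = -5*9 + 1*-1 + -3*3
= -45 + -1 + -9 = -55

-55


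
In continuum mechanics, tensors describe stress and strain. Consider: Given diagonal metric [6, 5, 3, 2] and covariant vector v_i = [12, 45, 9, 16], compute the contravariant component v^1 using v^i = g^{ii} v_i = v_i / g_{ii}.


To raise an index with a diagonal metric: v^i = v_i / g_{ii}.
For index 1: v_1 = 12, g_{11} = 6
v^1 = 12 / 6 = 2

2


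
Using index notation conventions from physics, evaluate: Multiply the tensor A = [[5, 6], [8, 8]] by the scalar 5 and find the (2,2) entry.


Scalar multiplication: (cA)_{ij} = c * A_{ij}.
c = 5
A_{22} = 8
(cA)_{22} = 5 * 8 = 40

40


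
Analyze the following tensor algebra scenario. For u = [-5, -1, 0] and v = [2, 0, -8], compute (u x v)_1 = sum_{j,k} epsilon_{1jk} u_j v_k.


(u x v)_1 = sum_{j,k} epsilon_{1jk} u_j v_k. Only permutations of (1,2,3) contribute; the two non-zero terms are:
eps_{123} u_2 v_3 = 1 * -1 * -8 = 8
eps_{132} u_3 v_2 = -1 * 0 * 0 = 0
(u x v)_1 = 8

8


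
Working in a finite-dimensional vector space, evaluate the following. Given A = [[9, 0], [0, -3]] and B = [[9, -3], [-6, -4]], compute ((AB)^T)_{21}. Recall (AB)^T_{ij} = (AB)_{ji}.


(AB)^T_{ij} = (AB)_{ji} = sum_k A_{jk} B_{ki}.
For i=2, j=1 we need (AB)_{12}:
A_{11} * B_{12} = 9 * -3 = -27
A_{12} * B_{22} = 0 * -4 = 0
Sum = -27 + 0 = -27

-27


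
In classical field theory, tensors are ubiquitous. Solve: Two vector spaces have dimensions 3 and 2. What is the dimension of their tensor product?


The dimension of a tensor product is the product of dimensions.
dim(V) = 3, dim(W) = 2
dim(V (x) W) = 3 * 2 = 6

6


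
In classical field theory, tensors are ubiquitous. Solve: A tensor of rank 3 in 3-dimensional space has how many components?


The number of components of a rank-r tensor in d dimensions is d^r.
Here d = 3 and r = 3.
3^3 = 27

27


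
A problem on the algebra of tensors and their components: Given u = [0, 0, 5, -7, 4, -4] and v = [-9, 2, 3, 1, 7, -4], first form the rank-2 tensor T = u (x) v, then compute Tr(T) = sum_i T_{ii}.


The outer product gives T_{ij} = u_i v_j.
The trace (contraction) is Tr(T) = sum_i T_{ii} = sum_i u_i v_i.
Diagonal entries:
T_{11} = u_1 * v_1 = 0 * -9 = 0
T_{22} = u_2 * v_2 = 0 * 2 = 0
T_{33} = u_3 * v_3 = 5 * 3 = 15
T_{44} = u_4 * v_4 = -7 * 1 = -7
T_{55} = u_5 * v_5 = 4 * 7 = 28
T_{66} = u_6 * v_6 = -4 * -4 = 16
Tr(T) = 0 + 0 + 15 + -7 + 28 + 16 = 52

52


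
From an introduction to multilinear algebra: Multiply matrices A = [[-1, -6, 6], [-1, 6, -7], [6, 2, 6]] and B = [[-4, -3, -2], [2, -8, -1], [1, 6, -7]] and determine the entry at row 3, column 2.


(AB)_{ij} = sum_k A_{ik} B_{kj}.
For i=3, j=2:
A_{31} * B_{12} = 6 * -3 = -18
A_{32} * B_{22} = 2 * -8 = -16
A_{33} * B_{32} = 6 * 6 = 36
Sum = -18 + -16 + 36 = 2

2


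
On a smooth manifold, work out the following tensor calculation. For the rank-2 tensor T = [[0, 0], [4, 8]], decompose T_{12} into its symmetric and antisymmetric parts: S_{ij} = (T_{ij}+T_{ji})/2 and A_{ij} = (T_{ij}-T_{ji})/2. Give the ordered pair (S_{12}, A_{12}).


T_{12} = 0
T_{21} = 4
S_{12} = (0 + 4)/2 = 4/2 = 2
A_{12} = (0 - 4)/2 = -4/2 = -2
Check: S + A = 2 + -2 = 0 = T_{12}.

(2, -2)


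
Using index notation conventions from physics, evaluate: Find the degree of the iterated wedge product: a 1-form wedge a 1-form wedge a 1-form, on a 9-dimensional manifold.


The degree of a wedge product is the sum of the degrees of the individual forms.
Degrees: 1, 1, 1
Total degree = 1 + 1 + 1 = 3

3


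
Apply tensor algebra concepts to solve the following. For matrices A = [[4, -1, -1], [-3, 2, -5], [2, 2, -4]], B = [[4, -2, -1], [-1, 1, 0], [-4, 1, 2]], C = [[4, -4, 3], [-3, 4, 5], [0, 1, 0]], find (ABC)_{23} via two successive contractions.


(ABC)_{23} = sum_m (AB)_{2m} C_{m3}. First compute row 2 of AB.
(AB)_{21} = -3*4 + 2*-1 + -5*-4 = 6
(AB)_{22} = -3*-2 + 2*1 + -5*1 = 3
(AB)_{23} = -3*-1 + 2*0 + -5*2 = -7
Now contract with column 3 of C:
(AB)_{21} * C_{13} = 6 * 3 = 18
(AB)_{22} * C_{23} = 3 * 5 = 15
(AB)_{23} * C_{33} = -7 * 0 = 0
(ABC)_{23} = 18 + 15 + 0 = 33

33


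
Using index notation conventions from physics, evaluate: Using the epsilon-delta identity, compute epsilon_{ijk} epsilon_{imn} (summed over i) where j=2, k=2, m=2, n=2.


Using the identity: epsilon_{ijk} epsilon_{imn} = delta_{jm} delta_{kn} - delta_{jn} delta_{km}.
delta_{22} = 1
delta_{22} = 1
delta_{22} = 1
delta_{22} = 1
Result = 1 * 1 - 1 * 1 = 1 - 1 = 0

0


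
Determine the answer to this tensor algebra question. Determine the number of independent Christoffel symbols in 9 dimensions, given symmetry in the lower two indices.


Christoffel symbols Gamma^k_{ij} are symmetric in i,j, so there are d * d(d+1)/2 independent symbols.
d = 9
d(d+1)/2 = 9 * 10 / 2 = 45
Total = 9 * 45 = 405

405


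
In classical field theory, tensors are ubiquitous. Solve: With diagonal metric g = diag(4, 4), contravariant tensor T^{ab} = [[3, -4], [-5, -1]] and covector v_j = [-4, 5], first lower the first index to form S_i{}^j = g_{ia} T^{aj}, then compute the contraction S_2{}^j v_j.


Step 1: lower the first index. For a diagonal metric, g_{ia} T^{aj} = g_{ii} T^{ij} (no sum on i).
g_{22} = 4
S_2{}^1 = 4 * T^{21} = 4 * -5 = -20
S_2{}^2 = 4 * T^{22} = 4 * -1 = -4
Step 2: contract S_2{}^j with v_j.
S_2{}^1 * v_1 = -20 * -4 = 80
S_2{}^2 * v_2 = -4 * 5 = -20
Result = 80 + -20 = 60

60


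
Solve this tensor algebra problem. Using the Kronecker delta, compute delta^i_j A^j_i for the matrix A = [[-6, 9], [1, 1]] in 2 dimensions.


The contraction (trace) of a rank-2 tensor is the sum of its diagonal elements.
Diagonal entries: A[1,1] = -6, A[2,2] = 1
Tr(A) = -6 + 1 = -5

-5


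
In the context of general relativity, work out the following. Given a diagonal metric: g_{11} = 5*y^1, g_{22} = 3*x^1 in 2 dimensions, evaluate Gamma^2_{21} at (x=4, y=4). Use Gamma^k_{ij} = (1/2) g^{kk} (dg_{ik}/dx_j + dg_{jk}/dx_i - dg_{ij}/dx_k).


For a diagonal metric, Gamma^k_{ij} = (1/2) g^{kk} (dg_{ik}/dx_j + dg_{jk}/dx_i - dg_{ij}/dx_k).
The metric is diagonal, so g_{ab} = 0 for a != b.
At the given point: g_{11} = 20, g_{22} = 12
g^{22} = 1/12
dg_{22}/dx_1 = dg_{22}/dx_1 = 3
dg_{12}/dx_2 = 0 (off-diagonal)
dg_{21}/dx_2 = 0 (off-diagonal)
Numerator = 3 + 0 - 0 = 3
Gamma^2_{21} = 3 / (2 * 12) = 1/8

1/8


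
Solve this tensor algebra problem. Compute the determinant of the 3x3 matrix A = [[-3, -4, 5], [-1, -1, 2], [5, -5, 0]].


Expanding along the first row, det(A) = a11*M_11 - a12*M_12 + a13*M_13, where M_1j is the (1,j) minor.
Minor M_11 = -1*0 - 2*-5 = 10
Minor M_12 = -1*0 - 2*5 = -10
Minor M_13 = -1*-5 - -1*5 = 10
det = -3*(10) - -4*(-10) + 5*(10)
    = -30 - 40 + 50
    = -20

-20


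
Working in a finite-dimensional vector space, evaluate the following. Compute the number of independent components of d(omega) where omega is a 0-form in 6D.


The exterior derivative of a p-form is a (p+1)-form.
Its number of independent components is C(n, p+1).
n = 6, p+1 = 1
C(6, 1) = 6

6


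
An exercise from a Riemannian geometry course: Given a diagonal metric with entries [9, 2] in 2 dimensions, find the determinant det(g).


For a diagonal metric, the determinant is the product of diagonal entries.
Diagonal entries: 9, 2
det(g) = 9 * 2 = 18

18


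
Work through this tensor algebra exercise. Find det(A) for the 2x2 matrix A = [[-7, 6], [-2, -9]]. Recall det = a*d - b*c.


For a 2x2 matrix [[a, b], [c, d]], det = a*d - b*c.
a = -7, b = 6, c = -2, d = -9
a*d = -7 * -9 = 63
b*c = 6 * -2 = -12
det = 63 - -12 = 75

75


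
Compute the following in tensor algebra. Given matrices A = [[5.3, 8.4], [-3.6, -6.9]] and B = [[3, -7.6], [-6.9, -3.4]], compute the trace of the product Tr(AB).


Tr(AB) = sum_i (AB)_{ii} where (AB)_{ii} = sum_k A_{ik} B_{ki}.
(AB)_{11} = 5.3*3 + 8.4*-6.9 = -42.06
(AB)_{22} = -3.6*-7.6 + -6.9*-3.4 = 50.82
Tr(AB) = -42.06 + 50.82 = 8.76

8.76


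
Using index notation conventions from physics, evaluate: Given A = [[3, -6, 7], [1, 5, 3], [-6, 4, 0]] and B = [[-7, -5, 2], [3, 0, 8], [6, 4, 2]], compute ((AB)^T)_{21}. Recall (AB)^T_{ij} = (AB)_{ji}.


(AB)^T_{ij} = (AB)_{ji} = sum_k A_{jk} B_{ki}.
For i=2, j=1 we need (AB)_{12}:
A_{11} * B_{12} = 3 * -5 = -15
A_{12} * B_{22} = -6 * 0 = 0
A_{13} * B_{32} = 7 * 4 = 28
Sum = -15 + 0 + 28 = 13

13


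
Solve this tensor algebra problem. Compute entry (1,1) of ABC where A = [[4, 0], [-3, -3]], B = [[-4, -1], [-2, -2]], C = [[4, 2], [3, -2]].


(ABC)_{11} = sum_m (AB)_{1m} C_{m1}. First compute row 1 of AB.
(AB)_{11} = 4*-4 + 0*-2 = -16
(AB)_{12} = 4*-1 + 0*-2 = -4
Now contract with column 1 of C:
(AB)_{11} * C_{11} = -16 * 4 = -64
(AB)_{12} * C_{21} = -4 * 3 = -12
(ABC)_{11} = -64 + -12 = -76

-76


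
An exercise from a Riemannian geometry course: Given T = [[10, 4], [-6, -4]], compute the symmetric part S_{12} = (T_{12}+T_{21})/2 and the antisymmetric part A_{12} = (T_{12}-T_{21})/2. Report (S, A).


T_{12} = 4
T_{21} = -6
S_{12} = (4 + -6)/2 = -2/2 = -1
A_{12} = (4 - -6)/2 = 10/2 = 5
Check: S + A = -1 + 5 = 4 = T_{12}.

(-1, 5)


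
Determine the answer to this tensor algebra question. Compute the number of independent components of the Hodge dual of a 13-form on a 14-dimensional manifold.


The Hodge dual of a p-form on an n-dimensional manifold is an (n-p)-form.
n = 14, p = 13, so dual degree = 14 - 13 = 1
The number of components is C(n, n-p) = C(14, 1) = 14

14


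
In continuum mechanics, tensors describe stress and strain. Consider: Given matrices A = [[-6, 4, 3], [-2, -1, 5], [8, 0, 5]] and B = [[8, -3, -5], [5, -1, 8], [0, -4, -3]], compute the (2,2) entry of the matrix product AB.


(AB)_{ij} = sum_k A_{ik} B_{kj}.
For i=2, j=2:
A_{21} * B_{12} = -2 * -3 = 6
A_{22} * B_{22} = -1 * -1 = 1
A_{23} * B_{32} = 5 * -4 = -20
Sum = 6 + 1 + -20 = -13

-13
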